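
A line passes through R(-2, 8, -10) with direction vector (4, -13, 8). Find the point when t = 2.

P(t) = R + t·d
  = (-2 + 4·2, 8 + (-13)·2, -10 + 8·2)
  = (-2 + 8, 8 - 26, -10 + 16)
  = (6, -18, 6)

(6, -18, 6)


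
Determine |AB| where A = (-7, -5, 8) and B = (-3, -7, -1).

d = √[(x₂-x₁)² + (y₂-y₁)² + (z₂-z₁)²]
  = √[4² + (-2)² + (-9)²]
  = √[16 + 4 + 81]
  = √101
  ≈ 10.05

10.05


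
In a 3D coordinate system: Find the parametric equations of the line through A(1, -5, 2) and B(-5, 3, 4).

Direction vector d = B - A = (-5 - 1, 3 + 5, 4 - 2) = (-6, 8, 2)
Parametric form r = A + t·d:
x = 1 - 6t, y = -5 + 8t, z = 2 + 2t

x = 1 - 6t, y = -5 + 8t, z = 2 + 2t


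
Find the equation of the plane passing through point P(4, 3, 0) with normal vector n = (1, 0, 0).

The plane through P with normal n = (a, b, c) satisfies n·(r - P) = 0,
i.e. ax + by + cz = a·x₀ + b·y₀ + c·z₀.
d = 1·4 + 0·3 + 0·0
  = 4 + 0 + 0
  = 4
Equation: x = 4

x = 4


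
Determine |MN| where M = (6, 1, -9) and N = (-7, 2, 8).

d = √[(x₂-x₁)² + (y₂-y₁)² + (z₂-z₁)²]
  = √[(-13)² + 1² + 17²]
  = √[169 + 1 + 289]
  = √459
  ≈ 21.42

21.42


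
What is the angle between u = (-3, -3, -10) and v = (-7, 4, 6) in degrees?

u·v = (-3)·(-7) + (-3)·4 + (-10)·6 = 21 - 12 - 60 = -51
|u| = √((-3)² + (-3)² + (-10)²) = √118 ≈ 10.86
|v| = √((-7)² + 4² + 6²) = √101 ≈ 10.05
cos θ = (u·v)/(|u||v|) = -51/(10.86·10.05) ≈ -0.4672
θ = arccos(-0.4672) ≈ 117.9°

117.9°


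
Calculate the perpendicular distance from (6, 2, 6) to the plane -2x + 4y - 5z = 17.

distance = |a·x₀ + b·y₀ + c·z₀ - d| / √(a² + b² + c²)
  = |(-2)·6 + 4·2 + (-5)·6 - 17| / √((-2)² + 4² + (-5)²)
  = |-12 + 8 - 30 - 17| / √(4 + 16 + 25)
  = |-51| / √45
  = 51 / 6.708
  ≈ 7.603

7.603


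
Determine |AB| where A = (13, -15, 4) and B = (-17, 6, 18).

d = √[(x₂-x₁)² + (y₂-y₁)² + (z₂-z₁)²]
  = √[(-30)² + 21² + 14²]
  = √[900 + 441 + 196]
  = √1537
  ≈ 39.2

39.2


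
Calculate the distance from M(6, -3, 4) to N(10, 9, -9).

d = √[(x₂-x₁)² + (y₂-y₁)² + (z₂-z₁)²]
  = √[4² + 12² + (-13)²]
  = √[16 + 144 + 169]
  = √329
  ≈ 18.14

18.14


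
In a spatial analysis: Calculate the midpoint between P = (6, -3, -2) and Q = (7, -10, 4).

M = ((x₁+x₂)/2, (y₁+y₂)/2, (z₁+z₂)/2)
  = ((6 + 7)/2, (-3 - 10)/2, (-2 + 4)/2)
  = (13/2, -13/2, 2/2)
  = (6.5, -6.5, 1)

(6.5, -6.5, 1)


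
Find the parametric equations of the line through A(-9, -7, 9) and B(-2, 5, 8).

Direction vector d = B - A = (-2 + 9, 5 + 7, 8 - 9) = (7, 12, -1)
Parametric form r = A + t·d:
x = -9 + 7t, y = -7 + 12t, z = 9 - t

x = -9 + 7t, y = -7 + 12t, z = 9 - t


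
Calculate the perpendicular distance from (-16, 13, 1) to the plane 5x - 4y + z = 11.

distance = |a·x₀ + b·y₀ + c·z₀ - d| / √(a² + b² + c²)
  = |5·(-16) + (-4)·13 + 1·1 - 11| / √(5² + (-4)² + 1²)
  = |-80 - 52 + 1 - 11| / √(25 + 16 + 1)
  = |-142| / √42
  = 142 / 6.481
  ≈ 21.91

21.91


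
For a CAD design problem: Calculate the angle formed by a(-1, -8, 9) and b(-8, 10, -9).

a·b = (-1)·(-8) + (-8)·10 + 9·(-9) = 8 - 80 - 81 = -153
|a| = √((-1)² + (-8)² + 9²) = √146 ≈ 12.08
|b| = √((-8)² + 10² + (-9)²) = √245 ≈ 15.65
cos θ = (a·b)/(|a||b|) = -153/(12.08·15.65) ≈ -0.809
θ = arccos(-0.809) ≈ 144°

144°


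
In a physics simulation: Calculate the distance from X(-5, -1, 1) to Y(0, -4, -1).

d = √[(x₂-x₁)² + (y₂-y₁)² + (z₂-z₁)²]
  = √[5² + (-3)² + (-2)²]
  = √[25 + 9 + 4]
  = √38
  ≈ 6.164

6.164


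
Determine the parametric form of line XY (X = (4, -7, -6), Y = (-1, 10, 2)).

Direction vector d = Y - X = (-1 - 4, 10 + 7, 2 + 6) = (-5, 17, 8)
Parametric form r = X + t·d:
x = 4 - 5t, y = -7 + 17t, z = -6 + 8t

x = 4 - 5t, y = -7 + 17t, z = -6 + 8t


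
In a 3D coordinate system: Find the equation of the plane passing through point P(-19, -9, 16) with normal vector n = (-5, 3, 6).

The plane through P with normal n = (a, b, c) satisfies n·(r - P) = 0,
i.e. ax + by + cz = a·x₀ + b·y₀ + c·z₀.
d = (-5)·(-19) + 3·(-9) + 6·16
  = 95 - 27 + 96
  = 164
Equation: -5x + 3y + 6z = 164

-5x + 3y + 6z = 164


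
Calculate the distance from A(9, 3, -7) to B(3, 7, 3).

d = √[(x₂-x₁)² + (y₂-y₁)² + (z₂-z₁)²]
  = √[(-6)² + 4² + 10²]
  = √[36 + 16 + 100]
  = √152
  ≈ 12.33

12.33


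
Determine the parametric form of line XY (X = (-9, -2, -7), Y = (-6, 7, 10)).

Direction vector d = Y - X = (-6 + 9, 7 + 2, 10 + 7) = (3, 9, 17)
Parametric form r = X + t·d:
x = -9 + 3t, y = -2 + 9t, z = -7 + 17t

x = -9 + 3t, y = -2 + 9t, z = -7 + 17t


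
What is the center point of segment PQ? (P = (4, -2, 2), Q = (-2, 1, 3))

M = ((x₁+x₂)/2, (y₁+y₂)/2, (z₁+z₂)/2)
  = ((4 - 2)/2, (-2 + 1)/2, (2 + 3)/2)
  = (2/2, -1/2, 5/2)
  = (1, -0.5, 2.5)

(1, -0.5, 2.5)


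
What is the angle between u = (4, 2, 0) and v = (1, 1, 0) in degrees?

u·v = 4·1 + 2·1 + 0·0 = 4 + 2 + 0 = 6
|u| = √(4² + 2² + 0²) = √20 ≈ 4.472
|v| = √(1² + 1² + 0²) = √2 ≈ 1.414
cos θ = (u·v)/(|u||v|) = 6/(4.472·1.414) ≈ 0.9487
θ = arccos(0.9487) ≈ 18.43°

18.43°


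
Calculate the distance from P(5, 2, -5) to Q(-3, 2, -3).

d = √[(x₂-x₁)² + (y₂-y₁)² + (z₂-z₁)²]
  = √[(-8)² + 0² + 2²]
  = √[64 + 0 + 4]
  = √68
  ≈ 8.246

8.246


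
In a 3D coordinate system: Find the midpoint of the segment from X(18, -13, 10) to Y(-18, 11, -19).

M = ((x₁+x₂)/2, (y₁+y₂)/2, (z₁+z₂)/2)
  = ((18 - 18)/2, (-13 + 11)/2, (10 - 19)/2)
  = (0/2, -2/2, -9/2)
  = (0, -1, -4.5)

(0, -1, -4.5)


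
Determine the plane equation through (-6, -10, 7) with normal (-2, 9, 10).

The plane through P with normal n = (a, b, c) satisfies n·(r - P) = 0,
i.e. ax + by + cz = a·x₀ + b·y₀ + c·z₀.
d = (-2)·(-6) + 9·(-10) + 10·7
  = 12 - 90 + 70
  = -8
Equation: -2x + 9y + 10z = -8

-2x + 9y + 10z = -8


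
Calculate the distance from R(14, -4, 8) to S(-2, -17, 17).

d = √[(x₂-x₁)² + (y₂-y₁)² + (z₂-z₁)²]
  = √[(-16)² + (-13)² + 9²]
  = √[256 + 169 + 81]
  = √506
  ≈ 22.49

22.49


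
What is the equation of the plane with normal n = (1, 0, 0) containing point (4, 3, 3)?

The plane through P with normal n = (a, b, c) satisfies n·(r - P) = 0,
i.e. ax + by + cz = a·x₀ + b·y₀ + c·z₀.
d = 1·4 + 0·3 + 0·3
  = 4 + 0 + 0
  = 4
Equation: x = 4

x = 4


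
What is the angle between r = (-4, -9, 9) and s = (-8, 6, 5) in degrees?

r·s = (-4)·(-8) + (-9)·6 + 9·5 = 32 - 54 + 45 = 23
|r| = √((-4)² + (-9)² + 9²) = √178 ≈ 13.34
|s| = √((-8)² + 6² + 5²) = √125 ≈ 11.18
cos θ = (r·s)/(|r||s|) = 23/(13.34·11.18) ≈ 0.1542
θ = arccos(0.1542) ≈ 81.13°

81.13°


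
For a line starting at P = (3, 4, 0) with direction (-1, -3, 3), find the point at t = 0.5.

P(t) = P + t·d
  = (3 + (-1)·0.5, 4 + (-3)·0.5, 0 + 3·0.5)
  = (3 - 0.5, 4 - 1.5, 0 + 1.5)
  = (2.5, 2.5, 1.5)

(2.5, 2.5, 1.5)


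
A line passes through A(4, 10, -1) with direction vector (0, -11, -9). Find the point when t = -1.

P(t) = A + t·d
  = (4 + 0·(-1), 10 + (-11)·(-1), -1 + (-9)·(-1))
  = (4 + 0, 10 + 11, -1 + 9)
  = (4, 21, 8)

(4, 21, 8)


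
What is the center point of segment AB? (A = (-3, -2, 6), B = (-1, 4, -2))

M = ((x₁+x₂)/2, (y₁+y₂)/2, (z₁+z₂)/2)
  = ((-3 - 1)/2, (-2 + 4)/2, (6 - 2)/2)
  = (-4/2, 2/2, 4/2)
  = (-2, 1, 2)

(-2, 1, 2)


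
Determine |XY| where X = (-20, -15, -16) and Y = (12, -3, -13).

d = √[(x₂-x₁)² + (y₂-y₁)² + (z₂-z₁)²]
  = √[32² + 12² + 3²]
  = √[1024 + 144 + 9]
  = √1177
  ≈ 34.31

34.31


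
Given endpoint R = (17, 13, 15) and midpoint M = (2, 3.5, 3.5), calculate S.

S = 2M - R
  = (2·2 - 17, 2·3.5 - 13, 2·3.5 - 15)
  = (4 - 17, 7 - 13, 7 - 15)
  = (-13, -6, -8)

(-13, -6, -8)


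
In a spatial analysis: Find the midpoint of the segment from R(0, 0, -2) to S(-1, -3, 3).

M = ((x₁+x₂)/2, (y₁+y₂)/2, (z₁+z₂)/2)
  = ((0 - 1)/2, (0 - 3)/2, (-2 + 3)/2)
  = (-1/2, -3/2, 1/2)
  = (-0.5, -1.5, 0.5)

(-0.5, -1.5, 0.5)


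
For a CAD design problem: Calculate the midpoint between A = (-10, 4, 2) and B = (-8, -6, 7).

M = ((x₁+x₂)/2, (y₁+y₂)/2, (z₁+z₂)/2)
  = ((-10 - 8)/2, (4 - 6)/2, (2 + 7)/2)
  = (-18/2, -2/2, 9/2)
  = (-9, -1, 4.5)

(-9, -1, 4.5)


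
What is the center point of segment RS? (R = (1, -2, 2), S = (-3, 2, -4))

M = ((x₁+x₂)/2, (y₁+y₂)/2, (z₁+z₂)/2)
  = ((1 - 3)/2, (-2 + 2)/2, (2 - 4)/2)
  = (-2/2, 0/2, -2/2)
  = (-1, 0, -1)

(-1, 0, -1)


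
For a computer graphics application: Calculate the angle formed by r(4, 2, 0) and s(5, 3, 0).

r·s = 4·5 + 2·3 + 0·0 = 20 + 6 + 0 = 26
|r| = √(4² + 2² + 0²) = √20 ≈ 4.472
|s| = √(5² + 3² + 0²) = √34 ≈ 5.831
cos θ = (r·s)/(|r||s|) = 26/(4.472·5.831) ≈ 0.9971
θ = arccos(0.9971) ≈ 4.399°

4.399°


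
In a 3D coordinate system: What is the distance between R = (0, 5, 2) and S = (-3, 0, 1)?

d = √[(x₂-x₁)² + (y₂-y₁)² + (z₂-z₁)²]
  = √[(-3)² + (-5)² + (-1)²]
  = √[9 + 25 + 1]
  = √35
  ≈ 5.916

5.916


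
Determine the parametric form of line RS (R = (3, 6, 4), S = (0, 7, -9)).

Direction vector d = S - R = (0 - 3, 7 - 6, -9 - 4) = (-3, 1, -13)
Parametric form r = R + t·d:
x = 3 - 3t, y = 6 + t, z = 4 - 13t

x = 3 - 3t, y = 6 + t, z = 4 - 13t


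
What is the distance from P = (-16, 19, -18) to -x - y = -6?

distance = |a·x₀ + b·y₀ + c·z₀ - d| / √(a² + b² + c²)
  = |(-1)·(-16) + (-1)·19 + 0·(-18) - (-6)| / √((-1)² + (-1)² + 0²)
  = |16 - 19 + 0 + 6| / √(1 + 1 + 0)
  = |3| / √2
  = 3 / 1.414
  ≈ 2.121

2.121


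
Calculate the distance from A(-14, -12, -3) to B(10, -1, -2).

d = √[(x₂-x₁)² + (y₂-y₁)² + (z₂-z₁)²]
  = √[24² + 11² + 1²]
  = √[576 + 121 + 1]
  = √698
  ≈ 26.42

26.42


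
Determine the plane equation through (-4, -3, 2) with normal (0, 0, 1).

The plane through P with normal n = (a, b, c) satisfies n·(r - P) = 0,
i.e. ax + by + cz = a·x₀ + b·y₀ + c·z₀.
d = 0·(-4) + 0·(-3) + 1·2
  = 0 + 0 + 2
  = 2
Equation: z = 2

z = 2


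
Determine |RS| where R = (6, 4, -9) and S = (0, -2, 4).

d = √[(x₂-x₁)² + (y₂-y₁)² + (z₂-z₁)²]
  = √[(-6)² + (-6)² + 13²]
  = √[36 + 36 + 169]
  = √241
  ≈ 15.52

15.52


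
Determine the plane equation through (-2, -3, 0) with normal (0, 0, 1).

The plane through P with normal n = (a, b, c) satisfies n·(r - P) = 0,
i.e. ax + by + cz = a·x₀ + b·y₀ + c·z₀.
d = 0·(-2) + 0·(-3) + 1·0
  = 0 + 0 + 0
  = 0
Equation: z = 0

z = 0


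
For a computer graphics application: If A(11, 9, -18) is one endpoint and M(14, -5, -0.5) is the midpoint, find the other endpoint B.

B = 2M - A
  = (2·14 - 11, 2·(-5) - 9, 2·(-0.5) - (-18))
  = (28 - 11, -10 - 9, -1 + 18)
  = (17, -19, 17)

(17, -19, 17)


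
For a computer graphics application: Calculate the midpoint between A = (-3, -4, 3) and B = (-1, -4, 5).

M = ((x₁+x₂)/2, (y₁+y₂)/2, (z₁+z₂)/2)
  = ((-3 - 1)/2, (-4 - 4)/2, (3 + 5)/2)
  = (-4/2, -8/2, 8/2)
  = (-2, -4, 4)

(-2, -4, 4)


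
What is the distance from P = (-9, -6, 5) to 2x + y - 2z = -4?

distance = |a·x₀ + b·y₀ + c·z₀ - d| / √(a² + b² + c²)
  = |2·(-9) + 1·(-6) + (-2)·5 - (-4)| / √(2² + 1² + (-2)²)
  = |-18 - 6 - 10 + 4| / √(4 + 1 + 4)
  = |-30| / √9
  = 30 / 3
  ≈ 10

10


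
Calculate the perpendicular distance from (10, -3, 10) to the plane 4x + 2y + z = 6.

distance = |a·x₀ + b·y₀ + c·z₀ - d| / √(a² + b² + c²)
  = |4·10 + 2·(-3) + 1·10 - 6| / √(4² + 2² + 1²)
  = |40 - 6 + 10 - 6| / √(16 + 4 + 1)
  = |38| / √21
  = 38 / 4.583
  ≈ 8.292

8.292


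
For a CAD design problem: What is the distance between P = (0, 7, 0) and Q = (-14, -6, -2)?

d = √[(x₂-x₁)² + (y₂-y₁)² + (z₂-z₁)²]
  = √[(-14)² + (-13)² + (-2)²]
  = √[196 + 169 + 4]
  = √369
  ≈ 19.21

19.21


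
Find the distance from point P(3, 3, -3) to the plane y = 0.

distance = |a·x₀ + b·y₀ + c·z₀ - d| / √(a² + b² + c²)
  = |0·3 + 1·3 + 0·(-3) - 0| / √(0² + 1² + 0²)
  = |0 + 3 + 0 + 0| / √(0 + 1 + 0)
  = |3| / √1
  = 3 / 1
  ≈ 3

3


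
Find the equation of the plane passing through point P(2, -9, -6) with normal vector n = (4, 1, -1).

The plane through P with normal n = (a, b, c) satisfies n·(r - P) = 0,
i.e. ax + by + cz = a·x₀ + b·y₀ + c·z₀.
d = 4·2 + 1·(-9) + (-1)·(-6)
  = 8 - 9 + 6
  = 5
Equation: 4x + y - z = 5

4x + y - z = 5


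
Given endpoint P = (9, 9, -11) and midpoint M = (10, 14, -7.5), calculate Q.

Q = 2M - P
  = (2·10 - 9, 2·14 - 9, 2·(-7.5) - (-11))
  = (20 - 9, 28 - 9, -15 + 11)
  = (11, 19, -4)

(11, 19, -4)


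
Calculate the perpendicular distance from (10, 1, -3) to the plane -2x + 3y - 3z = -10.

distance = |a·x₀ + b·y₀ + c·z₀ - d| / √(a² + b² + c²)
  = |(-2)·10 + 3·1 + (-3)·(-3) - (-10)| / √((-2)² + 3² + (-3)²)
  = |-20 + 3 + 9 + 10| / √(4 + 9 + 9)
  = |2| / √22
  = 2 / 4.69
  ≈ 0.4264

0.4264


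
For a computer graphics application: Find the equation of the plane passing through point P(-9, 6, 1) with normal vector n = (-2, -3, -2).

The plane through P with normal n = (a, b, c) satisfies n·(r - P) = 0,
i.e. ax + by + cz = a·x₀ + b·y₀ + c·z₀.
d = (-2)·(-9) + (-3)·6 + (-2)·1
  = 18 - 18 - 2
  = -2
Equation: -2x - 3y - 2z = -2

-2x - 3y - 2z = -2


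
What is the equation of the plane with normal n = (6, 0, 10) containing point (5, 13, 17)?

The plane through P with normal n = (a, b, c) satisfies n·(r - P) = 0,
i.e. ax + by + cz = a·x₀ + b·y₀ + c·z₀.
d = 6·5 + 0·13 + 10·17
  = 30 + 0 + 170
  = 200
Equation: 6x + 10z = 200

6x + 10z = 200


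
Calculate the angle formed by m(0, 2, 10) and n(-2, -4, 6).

m·n = 0·(-2) + 2·(-4) + 10·6 = 0 - 8 + 60 = 52
|m| = √(0² + 2² + 10²) = √104 ≈ 10.2
|n| = √((-2)² + (-4)² + 6²) = √56 ≈ 7.483
cos θ = (m·n)/(|m||n|) = 52/(10.2·7.483) ≈ 0.6814
θ = arccos(0.6814) ≈ 47.05°

47.05°


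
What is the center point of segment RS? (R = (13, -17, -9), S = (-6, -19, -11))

M = ((x₁+x₂)/2, (y₁+y₂)/2, (z₁+z₂)/2)
  = ((13 - 6)/2, (-17 - 19)/2, (-9 - 11)/2)
  = (7/2, -36/2, -20/2)
  = (3.5, -18, -10)

(3.5, -18, -10)


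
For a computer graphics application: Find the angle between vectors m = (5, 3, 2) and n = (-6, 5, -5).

m·n = 5·(-6) + 3·5 + 2·(-5) = -30 + 15 - 10 = -25
|m| = √(5² + 3² + 2²) = √38 ≈ 6.164
|n| = √((-6)² + 5² + (-5)²) = √86 ≈ 9.274
cos θ = (m·n)/(|m||n|) = -25/(6.164·9.274) ≈ -0.4373
θ = arccos(-0.4373) ≈ 115.9°

115.9°


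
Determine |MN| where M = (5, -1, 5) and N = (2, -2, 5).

d = √[(x₂-x₁)² + (y₂-y₁)² + (z₂-z₁)²]
  = √[(-3)² + (-1)² + 0²]
  = √[9 + 1 + 0]
  = √10
  ≈ 3.162

3.162


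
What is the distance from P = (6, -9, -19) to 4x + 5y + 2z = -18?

distance = |a·x₀ + b·y₀ + c·z₀ - d| / √(a² + b² + c²)
  = |4·6 + 5·(-9) + 2·(-19) - (-18)| / √(4² + 5² + 2²)
  = |24 - 45 - 38 + 18| / √(16 + 25 + 4)
  = |-41| / √45
  = 41 / 6.708
  ≈ 6.112

6.112


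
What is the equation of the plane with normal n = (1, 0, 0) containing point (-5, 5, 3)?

The plane through P with normal n = (a, b, c) satisfies n·(r - P) = 0,
i.e. ax + by + cz = a·x₀ + b·y₀ + c·z₀.
d = 1·(-5) + 0·5 + 0·3
  = -5 + 0 + 0
  = -5
Equation: x = -5

x = -5


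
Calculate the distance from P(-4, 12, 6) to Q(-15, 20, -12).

d = √[(x₂-x₁)² + (y₂-y₁)² + (z₂-z₁)²]
  = √[(-11)² + 8² + (-18)²]
  = √[121 + 64 + 324]
  = √509
  ≈ 22.56

22.56


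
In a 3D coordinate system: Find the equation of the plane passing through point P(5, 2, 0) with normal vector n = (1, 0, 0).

The plane through P with normal n = (a, b, c) satisfies n·(r - P) = 0,
i.e. ax + by + cz = a·x₀ + b·y₀ + c·z₀.
d = 1·5 + 0·2 + 0·0
  = 5 + 0 + 0
  = 5
Equation: x = 5

x = 5


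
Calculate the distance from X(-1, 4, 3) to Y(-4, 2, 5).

d = √[(x₂-x₁)² + (y₂-y₁)² + (z₂-z₁)²]
  = √[(-3)² + (-2)² + 2²]
  = √[9 + 4 + 4]
  = √17
  ≈ 4.123

4.123


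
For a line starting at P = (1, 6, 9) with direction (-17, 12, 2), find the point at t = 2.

P(t) = P + t·d
  = (1 + (-17)·2, 6 + 12·2, 9 + 2·2)
  = (1 - 34, 6 + 24, 9 + 4)
  = (-33, 30, 13)

(-33, 30, 13)


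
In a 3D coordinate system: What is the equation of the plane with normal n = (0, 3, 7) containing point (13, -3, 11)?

The plane through P with normal n = (a, b, c) satisfies n·(r - P) = 0,
i.e. ax + by + cz = a·x₀ + b·y₀ + c·z₀.
d = 0·13 + 3·(-3) + 7·11
  = 0 - 9 + 77
  = 68
Equation: 3y + 7z = 68

3y + 7z = 68


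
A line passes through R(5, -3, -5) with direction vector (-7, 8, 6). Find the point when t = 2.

P(t) = R + t·d
  = (5 + (-7)·2, -3 + 8·2, -5 + 6·2)
  = (5 - 14, -3 + 16, -5 + 12)
  = (-9, 13, 7)

(-9, 13, 7)


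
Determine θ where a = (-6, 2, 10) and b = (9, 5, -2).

a·b = (-6)·9 + 2·5 + 10·(-2) = -54 + 10 - 20 = -64
|a| = √((-6)² + 2² + 10²) = √140 ≈ 11.83
|b| = √(9² + 5² + (-2)²) = √110 ≈ 10.49
cos θ = (a·b)/(|a||b|) = -64/(11.83·10.49) ≈ -0.5157
θ = arccos(-0.5157) ≈ 121°

121°


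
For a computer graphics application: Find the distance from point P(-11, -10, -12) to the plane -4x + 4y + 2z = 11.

distance = |a·x₀ + b·y₀ + c·z₀ - d| / √(a² + b² + c²)
  = |(-4)·(-11) + 4·(-10) + 2·(-12) - 11| / √((-4)² + 4² + 2²)
  = |44 - 40 - 24 - 11| / √(16 + 16 + 4)
  = |-31| / √36
  = 31 / 6
  ≈ 5.167

5.167


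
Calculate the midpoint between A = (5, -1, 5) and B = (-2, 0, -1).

M = ((x₁+x₂)/2, (y₁+y₂)/2, (z₁+z₂)/2)
  = ((5 - 2)/2, (-1 + 0)/2, (5 - 1)/2)
  = (3/2, -1/2, 4/2)
  = (1.5, -0.5, 2)

(1.5, -0.5, 2)


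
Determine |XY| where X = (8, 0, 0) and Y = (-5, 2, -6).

d = √[(x₂-x₁)² + (y₂-y₁)² + (z₂-z₁)²]
  = √[(-13)² + 2² + (-6)²]
  = √[169 + 4 + 36]
  = √209
  ≈ 14.46

14.46


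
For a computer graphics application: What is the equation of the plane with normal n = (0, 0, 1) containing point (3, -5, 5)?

The plane through P with normal n = (a, b, c) satisfies n·(r - P) = 0,
i.e. ax + by + cz = a·x₀ + b·y₀ + c·z₀.
d = 0·3 + 0·(-5) + 1·5
  = 0 + 0 + 5
  = 5
Equation: z = 5

z = 5


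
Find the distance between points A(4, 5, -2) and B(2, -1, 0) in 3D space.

d = √[(x₂-x₁)² + (y₂-y₁)² + (z₂-z₁)²]
  = √[(-2)² + (-6)² + 2²]
  = √[4 + 36 + 4]
  = √44
  ≈ 6.633

6.633


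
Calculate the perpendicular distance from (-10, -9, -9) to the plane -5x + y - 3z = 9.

distance = |a·x₀ + b·y₀ + c·z₀ - d| / √(a² + b² + c²)
  = |(-5)·(-10) + 1·(-9) + (-3)·(-9) - 9| / √((-5)² + 1² + (-3)²)
  = |50 - 9 + 27 - 9| / √(25 + 1 + 9)
  = |59| / √35
  = 59 / 5.916
  ≈ 9.973

9.973


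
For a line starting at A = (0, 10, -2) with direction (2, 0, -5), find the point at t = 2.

P(t) = A + t·d
  = (0 + 2·2, 10 + 0·2, -2 + (-5)·2)
  = (0 + 4, 10 + 0, -2 - 10)
  = (4, 10, -12)

(4, 10, -12)


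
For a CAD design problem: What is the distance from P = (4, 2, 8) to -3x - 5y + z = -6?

distance = |a·x₀ + b·y₀ + c·z₀ - d| / √(a² + b² + c²)
  = |(-3)·4 + (-5)·2 + 1·8 - (-6)| / √((-3)² + (-5)² + 1²)
  = |-12 - 10 + 8 + 6| / √(9 + 25 + 1)
  = |-8| / √35
  = 8 / 5.916
  ≈ 1.352

1.352


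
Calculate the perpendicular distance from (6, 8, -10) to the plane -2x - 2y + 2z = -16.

distance = |a·x₀ + b·y₀ + c·z₀ - d| / √(a² + b² + c²)
  = |(-2)·6 + (-2)·8 + 2·(-10) - (-16)| / √((-2)² + (-2)² + 2²)
  = |-12 - 16 - 20 + 16| / √(4 + 4 + 4)
  = |-32| / √12
  = 32 / 3.464
  ≈ 9.238

9.238


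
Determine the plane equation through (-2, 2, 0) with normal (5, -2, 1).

The plane through P with normal n = (a, b, c) satisfies n·(r - P) = 0,
i.e. ax + by + cz = a·x₀ + b·y₀ + c·z₀.
d = 5·(-2) + (-2)·2 + 1·0
  = -10 - 4 + 0
  = -14
Equation: 5x - 2y + z = -14

5x - 2y + z = -14


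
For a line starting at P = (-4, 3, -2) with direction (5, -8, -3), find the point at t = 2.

P(t) = P + t·d
  = (-4 + 5·2, 3 + (-8)·2, -2 + (-3)·2)
  = (-4 + 10, 3 - 16, -2 - 6)
  = (6, -13, -8)

(6, -13, -8)


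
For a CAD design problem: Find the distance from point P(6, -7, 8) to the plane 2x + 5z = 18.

distance = |a·x₀ + b·y₀ + c·z₀ - d| / √(a² + b² + c²)
  = |2·6 + 0·(-7) + 5·8 - 18| / √(2² + 0² + 5²)
  = |12 + 0 + 40 - 18| / √(4 + 0 + 25)
  = |34| / √29
  = 34 / 5.385
  ≈ 6.314

6.314


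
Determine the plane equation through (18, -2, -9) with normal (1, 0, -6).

The plane through P with normal n = (a, b, c) satisfies n·(r - P) = 0,
i.e. ax + by + cz = a·x₀ + b·y₀ + c·z₀.
d = 1·18 + 0·(-2) + (-6)·(-9)
  = 18 + 0 + 54
  = 72
Equation: x - 6z = 72

x - 6z = 72


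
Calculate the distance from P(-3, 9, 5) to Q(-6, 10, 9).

d = √[(x₂-x₁)² + (y₂-y₁)² + (z₂-z₁)²]
  = √[(-3)² + 1² + 4²]
  = √[9 + 1 + 16]
  = √26
  ≈ 5.099

5.099


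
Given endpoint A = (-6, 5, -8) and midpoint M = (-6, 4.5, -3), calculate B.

B = 2M - A
  = (2·(-6) - (-6), 2·4.5 - 5, 2·(-3) - (-8))
  = (-12 + 6, 9 - 5, -6 + 8)
  = (-6, 4, 2)

(-6, 4, 2)


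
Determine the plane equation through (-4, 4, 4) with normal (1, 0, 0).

The plane through P with normal n = (a, b, c) satisfies n·(r - P) = 0,
i.e. ax + by + cz = a·x₀ + b·y₀ + c·z₀.
d = 1·(-4) + 0·4 + 0·4
  = -4 + 0 + 0
  = -4
Equation: x = -4

x = -4


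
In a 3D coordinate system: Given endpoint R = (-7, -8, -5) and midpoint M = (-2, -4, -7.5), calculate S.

S = 2M - R
  = (2·(-2) - (-7), 2·(-4) - (-8), 2·(-7.5) - (-5))
  = (-4 + 7, -8 + 8, -15 + 5)
  = (3, 0, -10)

(3, 0, -10)


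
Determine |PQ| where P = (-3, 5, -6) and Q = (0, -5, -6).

d = √[(x₂-x₁)² + (y₂-y₁)² + (z₂-z₁)²]
  = √[3² + (-10)² + 0²]
  = √[9 + 100 + 0]
  = √109
  ≈ 10.44

10.44


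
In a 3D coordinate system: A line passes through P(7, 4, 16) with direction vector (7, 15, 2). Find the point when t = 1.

P(t) = P + t·d
  = (7 + 7·1, 4 + 15·1, 16 + 2·1)
  = (7 + 7, 4 + 15, 16 + 2)
  = (14, 19, 18)

(14, 19, 18)


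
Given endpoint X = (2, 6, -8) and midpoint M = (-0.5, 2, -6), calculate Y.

Y = 2M - X
  = (2·(-0.5) - 2, 2·2 - 6, 2·(-6) - (-8))
  = (-1 - 2, 4 - 6, -12 + 8)
  = (-3, -2, -4)

(-3, -2, -4)


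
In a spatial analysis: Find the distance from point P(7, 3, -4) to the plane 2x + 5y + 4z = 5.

distance = |a·x₀ + b·y₀ + c·z₀ - d| / √(a² + b² + c²)
  = |2·7 + 5·3 + 4·(-4) - 5| / √(2² + 5² + 4²)
  = |14 + 15 - 16 - 5| / √(4 + 25 + 16)
  = |8| / √45
  = 8 / 6.708
  ≈ 1.193

1.193


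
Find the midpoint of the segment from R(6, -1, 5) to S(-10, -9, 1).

M = ((x₁+x₂)/2, (y₁+y₂)/2, (z₁+z₂)/2)
  = ((6 - 10)/2, (-1 - 9)/2, (5 + 1)/2)
  = (-4/2, -10/2, 6/2)
  = (-2, -5, 3)

(-2, -5, 3)


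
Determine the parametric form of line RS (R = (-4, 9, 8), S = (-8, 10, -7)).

Direction vector d = S - R = (-8 + 4, 10 - 9, -7 - 8) = (-4, 1, -15)
Parametric form r = R + t·d:
x = -4 - 4t, y = 9 + t, z = 8 - 15t

x = -4 - 4t, y = 9 + t, z = 8 - 15t


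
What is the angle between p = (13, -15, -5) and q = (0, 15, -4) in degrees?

p·q = 13·0 + (-15)·15 + (-5)·(-4) = 0 - 225 + 20 = -205
|p| = √(13² + (-15)² + (-5)²) = √419 ≈ 20.47
|q| = √(0² + 15² + (-4)²) = √241 ≈ 15.52
cos θ = (p·q)/(|p||q|) = -205/(20.47·15.52) ≈ -0.6451
θ = arccos(-0.6451) ≈ 130.2°

130.2°


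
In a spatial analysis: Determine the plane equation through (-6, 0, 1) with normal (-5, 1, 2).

The plane through P with normal n = (a, b, c) satisfies n·(r - P) = 0,
i.e. ax + by + cz = a·x₀ + b·y₀ + c·z₀.
d = (-5)·(-6) + 1·0 + 2·1
  = 30 + 0 + 2
  = 32
Equation: -5x + y + 2z = 32

-5x + y + 2z = 32


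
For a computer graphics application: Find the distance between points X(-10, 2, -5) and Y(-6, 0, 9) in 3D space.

d = √[(x₂-x₁)² + (y₂-y₁)² + (z₂-z₁)²]
  = √[4² + (-2)² + 14²]
  = √[16 + 4 + 196]
  = √216
  ≈ 14.7

14.7


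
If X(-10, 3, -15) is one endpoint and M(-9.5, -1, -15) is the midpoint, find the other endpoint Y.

Y = 2M - X
  = (2·(-9.5) - (-10), 2·(-1) - 3, 2·(-15) - (-15))
  = (-19 + 10, -2 - 3, -30 + 15)
  = (-9, -5, -15)

(-9, -5, -15)


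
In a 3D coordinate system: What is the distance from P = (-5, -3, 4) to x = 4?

distance = |a·x₀ + b·y₀ + c·z₀ - d| / √(a² + b² + c²)
  = |1·(-5) + 0·(-3) + 0·4 - 4| / √(1² + 0² + 0²)
  = |-5 + 0 + 0 - 4| / √(1 + 0 + 0)
  = |-9| / √1
  = 9 / 1
  ≈ 9

9


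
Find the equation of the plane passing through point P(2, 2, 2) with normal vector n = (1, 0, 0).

The plane through P with normal n = (a, b, c) satisfies n·(r - P) = 0,
i.e. ax + by + cz = a·x₀ + b·y₀ + c·z₀.
d = 1·2 + 0·2 + 0·2
  = 2 + 0 + 0
  = 2
Equation: x = 2

x = 2


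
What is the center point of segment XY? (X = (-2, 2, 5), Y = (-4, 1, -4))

M = ((x₁+x₂)/2, (y₁+y₂)/2, (z₁+z₂)/2)
  = ((-2 - 4)/2, (2 + 1)/2, (5 - 4)/2)
  = (-6/2, 3/2, 1/2)
  = (-3, 1.5, 0.5)

(-3, 1.5, 0.5)


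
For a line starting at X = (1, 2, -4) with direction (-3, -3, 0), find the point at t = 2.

P(t) = X + t·d
  = (1 + (-3)·2, 2 + (-3)·2, -4 + 0·2)
  = (1 - 6, 2 - 6, -4 + 0)
  = (-5, -4, -4)

(-5, -4, -4)


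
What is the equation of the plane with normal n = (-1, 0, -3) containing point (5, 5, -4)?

The plane through P with normal n = (a, b, c) satisfies n·(r - P) = 0,
i.e. ax + by + cz = a·x₀ + b·y₀ + c·z₀.
d = (-1)·5 + 0·5 + (-3)·(-4)
  = -5 + 0 + 12
  = 7
Equation: -x - 3z = 7

-x - 3z = 7


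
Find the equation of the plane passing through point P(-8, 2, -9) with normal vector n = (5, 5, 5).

The plane through P with normal n = (a, b, c) satisfies n·(r - P) = 0,
i.e. ax + by + cz = a·x₀ + b·y₀ + c·z₀.
d = 5·(-8) + 5·2 + 5·(-9)
  = -40 + 10 - 45
  = -75
Equation: 5x + 5y + 5z = -75

5x + 5y + 5z = -75


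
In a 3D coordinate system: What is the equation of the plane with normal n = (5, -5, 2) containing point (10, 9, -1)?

The plane through P with normal n = (a, b, c) satisfies n·(r - P) = 0,
i.e. ax + by + cz = a·x₀ + b·y₀ + c·z₀.
d = 5·10 + (-5)·9 + 2·(-1)
  = 50 - 45 - 2
  = 3
Equation: 5x - 5y + 2z = 3

5x - 5y + 2z = 3


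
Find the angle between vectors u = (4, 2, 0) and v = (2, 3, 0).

u·v = 4·2 + 2·3 + 0·0 = 8 + 6 + 0 = 14
|u| = √(4² + 2² + 0²) = √20 ≈ 4.472
|v| = √(2² + 3² + 0²) = √13 ≈ 3.606
cos θ = (u·v)/(|u||v|) = 14/(4.472·3.606) ≈ 0.8682
θ = arccos(0.8682) ≈ 29.74°

29.74°


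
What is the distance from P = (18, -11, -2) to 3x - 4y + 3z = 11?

distance = |a·x₀ + b·y₀ + c·z₀ - d| / √(a² + b² + c²)
  = |3·18 + (-4)·(-11) + 3·(-2) - 11| / √(3² + (-4)² + 3²)
  = |54 + 44 - 6 - 11| / √(9 + 16 + 9)
  = |81| / √34
  = 81 / 5.831
  ≈ 13.89

13.89


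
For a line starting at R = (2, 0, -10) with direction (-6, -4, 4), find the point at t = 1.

P(t) = R + t·d
  = (2 + (-6)·1, 0 + (-4)·1, -10 + 4·1)
  = (2 - 6, 0 - 4, -10 + 4)
  = (-4, -4, -6)

(-4, -4, -6)


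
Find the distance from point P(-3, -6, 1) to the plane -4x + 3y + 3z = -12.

distance = |a·x₀ + b·y₀ + c·z₀ - d| / √(a² + b² + c²)
  = |(-4)·(-3) + 3·(-6) + 3·1 - (-12)| / √((-4)² + 3² + 3²)
  = |12 - 18 + 3 + 12| / √(16 + 9 + 9)
  = |9| / √34
  = 9 / 5.831
  ≈ 1.543

1.543


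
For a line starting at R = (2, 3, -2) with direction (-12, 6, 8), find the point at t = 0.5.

P(t) = R + t·d
  = (2 + (-12)·0.5, 3 + 6·0.5, -2 + 8·0.5)
  = (2 - 6, 3 + 3, -2 + 4)
  = (-4, 6, 2)

(-4, 6, 2)


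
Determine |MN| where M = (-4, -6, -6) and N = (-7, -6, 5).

d = √[(x₂-x₁)² + (y₂-y₁)² + (z₂-z₁)²]
  = √[(-3)² + 0² + 11²]
  = √[9 + 0 + 121]
  = √130
  ≈ 11.4

11.4


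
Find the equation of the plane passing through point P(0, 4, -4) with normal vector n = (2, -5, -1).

The plane through P with normal n = (a, b, c) satisfies n·(r - P) = 0,
i.e. ax + by + cz = a·x₀ + b·y₀ + c·z₀.
d = 2·0 + (-5)·4 + (-1)·(-4)
  = 0 - 20 + 4
  = -16
Equation: 2x - 5y - z = -16

2x - 5y - z = -16


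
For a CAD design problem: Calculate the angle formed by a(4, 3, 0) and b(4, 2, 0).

a·b = 4·4 + 3·2 + 0·0 = 16 + 6 + 0 = 22
|a| = √(4² + 3² + 0²) = √25 ≈ 5
|b| = √(4² + 2² + 0²) = √20 ≈ 4.472
cos θ = (a·b)/(|a||b|) = 22/(5·4.472) ≈ 0.9839
θ = arccos(0.9839) ≈ 10.3°

10.3°


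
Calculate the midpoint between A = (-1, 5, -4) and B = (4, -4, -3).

M = ((x₁+x₂)/2, (y₁+y₂)/2, (z₁+z₂)/2)
  = ((-1 + 4)/2, (5 - 4)/2, (-4 - 3)/2)
  = (3/2, 1/2, -7/2)
  = (1.5, 0.5, -3.5)

(1.5, 0.5, -3.5)


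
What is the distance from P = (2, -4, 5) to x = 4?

distance = |a·x₀ + b·y₀ + c·z₀ - d| / √(a² + b² + c²)
  = |1·2 + 0·(-4) + 0·5 - 4| / √(1² + 0² + 0²)
  = |2 + 0 + 0 - 4| / √(1 + 0 + 0)
  = |-2| / √1
  = 2 / 1
  ≈ 2

2


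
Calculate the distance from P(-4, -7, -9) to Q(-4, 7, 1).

d = √[(x₂-x₁)² + (y₂-y₁)² + (z₂-z₁)²]
  = √[0² + 14² + 10²]
  = √[0 + 196 + 100]
  = √296
  ≈ 17.2

17.2


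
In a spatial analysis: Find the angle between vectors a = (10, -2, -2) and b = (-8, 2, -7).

a·b = 10·(-8) + (-2)·2 + (-2)·(-7) = -80 - 4 + 14 = -70
|a| = √(10² + (-2)² + (-2)²) = √108 ≈ 10.39
|b| = √((-8)² + 2² + (-7)²) = √117 ≈ 10.82
cos θ = (a·b)/(|a||b|) = -70/(10.39·10.82) ≈ -0.6227
θ = arccos(-0.6227) ≈ 128.5°

128.5°


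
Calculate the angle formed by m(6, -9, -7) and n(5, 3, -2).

m·n = 6·5 + (-9)·3 + (-7)·(-2) = 30 - 27 + 14 = 17
|m| = √(6² + (-9)² + (-7)²) = √166 ≈ 12.88
|n| = √(5² + 3² + (-2)²) = √38 ≈ 6.164
cos θ = (m·n)/(|m||n|) = 17/(12.88·6.164) ≈ 0.214
θ = arccos(0.214) ≈ 77.64°

77.64°


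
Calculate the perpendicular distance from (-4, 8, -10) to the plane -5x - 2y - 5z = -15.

distance = |a·x₀ + b·y₀ + c·z₀ - d| / √(a² + b² + c²)
  = |(-5)·(-4) + (-2)·8 + (-5)·(-10) - (-15)| / √((-5)² + (-2)² + (-5)²)
  = |20 - 16 + 50 + 15| / √(25 + 4 + 25)
  = |69| / √54
  = 69 / 7.348
  ≈ 9.39

9.39


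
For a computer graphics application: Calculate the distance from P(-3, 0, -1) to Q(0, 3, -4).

d = √[(x₂-x₁)² + (y₂-y₁)² + (z₂-z₁)²]
  = √[3² + 3² + (-3)²]
  = √[9 + 9 + 9]
  = √27
  ≈ 5.196

5.196


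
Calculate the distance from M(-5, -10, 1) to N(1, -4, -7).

d = √[(x₂-x₁)² + (y₂-y₁)² + (z₂-z₁)²]
  = √[6² + 6² + (-8)²]
  = √[36 + 36 + 64]
  = √136
  ≈ 11.66

11.66


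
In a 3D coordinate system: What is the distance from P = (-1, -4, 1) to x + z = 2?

distance = |a·x₀ + b·y₀ + c·z₀ - d| / √(a² + b² + c²)
  = |1·(-1) + 0·(-4) + 1·1 - 2| / √(1² + 0² + 1²)
  = |-1 + 0 + 1 - 2| / √(1 + 0 + 1)
  = |-2| / √2
  = 2 / 1.414
  ≈ 1.414

1.414


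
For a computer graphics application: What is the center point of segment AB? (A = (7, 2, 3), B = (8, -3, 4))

M = ((x₁+x₂)/2, (y₁+y₂)/2, (z₁+z₂)/2)
  = ((7 + 8)/2, (2 - 3)/2, (3 + 4)/2)
  = (15/2, -1/2, 7/2)
  = (7.5, -0.5, 3.5)

(7.5, -0.5, 3.5)


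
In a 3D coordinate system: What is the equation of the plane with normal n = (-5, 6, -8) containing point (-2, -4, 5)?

The plane through P with normal n = (a, b, c) satisfies n·(r - P) = 0,
i.e. ax + by + cz = a·x₀ + b·y₀ + c·z₀.
d = (-5)·(-2) + 6·(-4) + (-8)·5
  = 10 - 24 - 40
  = -54
Equation: -5x + 6y - 8z = -54

-5x + 6y - 8z = -54


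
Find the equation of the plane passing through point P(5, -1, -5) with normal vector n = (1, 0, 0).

The plane through P with normal n = (a, b, c) satisfies n·(r - P) = 0,
i.e. ax + by + cz = a·x₀ + b·y₀ + c·z₀.
d = 1·5 + 0·(-1) + 0·(-5)
  = 5 + 0 + 0
  = 5
Equation: x = 5

x = 5


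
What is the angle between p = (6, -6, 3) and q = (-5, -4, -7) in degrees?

p·q = 6·(-5) + (-6)·(-4) + 3·(-7) = -30 + 24 - 21 = -27
|p| = √(6² + (-6)² + 3²) = √81 ≈ 9
|q| = √((-5)² + (-4)² + (-7)²) = √90 ≈ 9.487
cos θ = (p·q)/(|p||q|) = -27/(9·9.487) ≈ -0.3162
θ = arccos(-0.3162) ≈ 108.4°

108.4°


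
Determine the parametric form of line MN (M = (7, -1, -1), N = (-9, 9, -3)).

Direction vector d = N - M = (-9 - 7, 9 + 1, -3 + 1) = (-16, 10, -2)
Parametric form r = M + t·d:
x = 7 - 16t, y = -1 + 10t, z = -1 - 2t

x = 7 - 16t, y = -1 + 10t, z = -1 - 2t


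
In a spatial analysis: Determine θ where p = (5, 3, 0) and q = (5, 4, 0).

p·q = 5·5 + 3·4 + 0·0 = 25 + 12 + 0 = 37
|p| = √(5² + 3² + 0²) = √34 ≈ 5.831
|q| = √(5² + 4² + 0²) = √41 ≈ 6.403
cos θ = (p·q)/(|p||q|) = 37/(5.831·6.403) ≈ 0.991
θ = arccos(0.991) ≈ 7.696°

7.696°


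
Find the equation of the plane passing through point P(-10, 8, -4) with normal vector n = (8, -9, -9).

The plane through P with normal n = (a, b, c) satisfies n·(r - P) = 0,
i.e. ax + by + cz = a·x₀ + b·y₀ + c·z₀.
d = 8·(-10) + (-9)·8 + (-9)·(-4)
  = -80 - 72 + 36
  = -116
Equation: 8x - 9y - 9z = -116

8x - 9y - 9z = -116


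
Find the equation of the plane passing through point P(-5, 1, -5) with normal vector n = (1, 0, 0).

The plane through P with normal n = (a, b, c) satisfies n·(r - P) = 0,
i.e. ax + by + cz = a·x₀ + b·y₀ + c·z₀.
d = 1·(-5) + 0·1 + 0·(-5)
  = -5 + 0 + 0
  = -5
Equation: x = -5

x = -5


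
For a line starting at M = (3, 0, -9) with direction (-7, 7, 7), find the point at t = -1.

P(t) = M + t·d
  = (3 + (-7)·(-1), 0 + 7·(-1), -9 + 7·(-1))
  = (3 + 7, 0 - 7, -9 - 7)
  = (10, -7, -16)

(10, -7, -16)


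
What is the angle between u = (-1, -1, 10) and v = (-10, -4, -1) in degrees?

u·v = (-1)·(-10) + (-1)·(-4) + 10·(-1) = 10 + 4 - 10 = 4
|u| = √((-1)² + (-1)² + 10²) = √102 ≈ 10.1
|v| = √((-10)² + (-4)² + (-1)²) = √117 ≈ 10.82
cos θ = (u·v)/(|u||v|) = 4/(10.1·10.82) ≈ 0.03662
θ = arccos(0.03662) ≈ 87.9°

87.9°


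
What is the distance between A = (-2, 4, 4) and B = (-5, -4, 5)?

d = √[(x₂-x₁)² + (y₂-y₁)² + (z₂-z₁)²]
  = √[(-3)² + (-8)² + 1²]
  = √[9 + 64 + 1]
  = √74
  ≈ 8.602

8.602


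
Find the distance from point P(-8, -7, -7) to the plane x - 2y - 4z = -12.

distance = |a·x₀ + b·y₀ + c·z₀ - d| / √(a² + b² + c²)
  = |1·(-8) + (-2)·(-7) + (-4)·(-7) - (-12)| / √(1² + (-2)² + (-4)²)
  = |-8 + 14 + 28 + 12| / √(1 + 4 + 16)
  = |46| / √21
  = 46 / 4.583
  ≈ 10.04

10.04


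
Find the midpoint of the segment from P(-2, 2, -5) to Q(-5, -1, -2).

M = ((x₁+x₂)/2, (y₁+y₂)/2, (z₁+z₂)/2)
  = ((-2 - 5)/2, (2 - 1)/2, (-5 - 2)/2)
  = (-7/2, 1/2, -7/2)
  = (-3.5, 0.5, -3.5)

(-3.5, 0.5, -3.5)


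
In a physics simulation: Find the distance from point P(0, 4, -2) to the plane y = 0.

distance = |a·x₀ + b·y₀ + c·z₀ - d| / √(a² + b² + c²)
  = |0·0 + 1·4 + 0·(-2) - 0| / √(0² + 1² + 0²)
  = |0 + 4 + 0 + 0| / √(0 + 1 + 0)
  = |4| / √1
  = 4 / 1
  ≈ 4

4


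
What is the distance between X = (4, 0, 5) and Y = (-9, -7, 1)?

d = √[(x₂-x₁)² + (y₂-y₁)² + (z₂-z₁)²]
  = √[(-13)² + (-7)² + (-4)²]
  = √[169 + 49 + 16]
  = √234
  ≈ 15.3

15.3


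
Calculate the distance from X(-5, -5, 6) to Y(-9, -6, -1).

d = √[(x₂-x₁)² + (y₂-y₁)² + (z₂-z₁)²]
  = √[(-4)² + (-1)² + (-7)²]
  = √[16 + 1 + 49]
  = √66
  ≈ 8.124

8.124


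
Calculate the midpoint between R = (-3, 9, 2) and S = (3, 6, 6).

M = ((x₁+x₂)/2, (y₁+y₂)/2, (z₁+z₂)/2)
  = ((-3 + 3)/2, (9 + 6)/2, (2 + 6)/2)
  = (0/2, 15/2, 8/2)
  = (0, 7.5, 4)

(0, 7.5, 4)


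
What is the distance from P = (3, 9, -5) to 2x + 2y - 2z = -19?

distance = |a·x₀ + b·y₀ + c·z₀ - d| / √(a² + b² + c²)
  = |2·3 + 2·9 + (-2)·(-5) - (-19)| / √(2² + 2² + (-2)²)
  = |6 + 18 + 10 + 19| / √(4 + 4 + 4)
  = |53| / √12
  = 53 / 3.464
  ≈ 15.3

15.3


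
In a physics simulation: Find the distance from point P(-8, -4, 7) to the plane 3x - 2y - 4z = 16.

distance = |a·x₀ + b·y₀ + c·z₀ - d| / √(a² + b² + c²)
  = |3·(-8) + (-2)·(-4) + (-4)·7 - 16| / √(3² + (-2)² + (-4)²)
  = |-24 + 8 - 28 - 16| / √(9 + 4 + 16)
  = |-60| / √29
  = 60 / 5.385
  ≈ 11.14

11.14


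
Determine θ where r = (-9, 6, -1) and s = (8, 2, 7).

r·s = (-9)·8 + 6·2 + (-1)·7 = -72 + 12 - 7 = -67
|r| = √((-9)² + 6² + (-1)²) = √118 ≈ 10.86
|s| = √(8² + 2² + 7²) = √117 ≈ 10.82
cos θ = (r·s)/(|r||s|) = -67/(10.86·10.82) ≈ -0.5702
θ = arccos(-0.5702) ≈ 124.8°

124.8°


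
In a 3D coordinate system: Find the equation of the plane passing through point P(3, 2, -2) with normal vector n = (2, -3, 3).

The plane through P with normal n = (a, b, c) satisfies n·(r - P) = 0,
i.e. ax + by + cz = a·x₀ + b·y₀ + c·z₀.
d = 2·3 + (-3)·2 + 3·(-2)
  = 6 - 6 - 6
  = -6
Equation: 2x - 3y + 3z = -6

2x - 3y + 3z = -6


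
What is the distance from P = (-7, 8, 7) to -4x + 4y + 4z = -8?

distance = |a·x₀ + b·y₀ + c·z₀ - d| / √(a² + b² + c²)
  = |(-4)·(-7) + 4·8 + 4·7 - (-8)| / √((-4)² + 4² + 4²)
  = |28 + 32 + 28 + 8| / √(16 + 16 + 16)
  = |96| / √48
  = 96 / 6.928
  ≈ 13.86

13.86


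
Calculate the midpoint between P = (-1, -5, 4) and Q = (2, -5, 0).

M = ((x₁+x₂)/2, (y₁+y₂)/2, (z₁+z₂)/2)
  = ((-1 + 2)/2, (-5 - 5)/2, (4 + 0)/2)
  = (1/2, -10/2, 4/2)
  = (0.5, -5, 2)

(0.5, -5, 2)


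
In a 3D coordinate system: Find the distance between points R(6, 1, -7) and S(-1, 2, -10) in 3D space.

d = √[(x₂-x₁)² + (y₂-y₁)² + (z₂-z₁)²]
  = √[(-7)² + 1² + (-3)²]
  = √[49 + 1 + 9]
  = √59
  ≈ 7.681

7.681


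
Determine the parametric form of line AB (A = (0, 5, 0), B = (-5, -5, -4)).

Direction vector d = B - A = (-5 + 0, -5 - 5, -4 + 0) = (-5, -10, -4)
Parametric form r = A + t·d:
x = 0 - 5t, y = 5 - 10t, z = 0 - 4t

x = 0 - 5t, y = 5 - 10t, z = 0 - 4t


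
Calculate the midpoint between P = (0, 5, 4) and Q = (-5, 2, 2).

M = ((x₁+x₂)/2, (y₁+y₂)/2, (z₁+z₂)/2)
  = ((0 - 5)/2, (5 + 2)/2, (4 + 2)/2)
  = (-5/2, 7/2, 6/2)
  = (-2.5, 3.5, 3)

(-2.5, 3.5, 3)


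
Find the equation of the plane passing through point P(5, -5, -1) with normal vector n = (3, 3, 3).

The plane through P with normal n = (a, b, c) satisfies n·(r - P) = 0,
i.e. ax + by + cz = a·x₀ + b·y₀ + c·z₀.
d = 3·5 + 3·(-5) + 3·(-1)
  = 15 - 15 - 3
  = -3
Equation: 3x + 3y + 3z = -3

3x + 3y + 3z = -3


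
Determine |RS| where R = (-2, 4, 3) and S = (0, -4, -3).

d = √[(x₂-x₁)² + (y₂-y₁)² + (z₂-z₁)²]
  = √[2² + (-8)² + (-6)²]
  = √[4 + 64 + 36]
  = √104
  ≈ 10.2

10.2


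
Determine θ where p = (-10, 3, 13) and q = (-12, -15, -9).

p·q = (-10)·(-12) + 3·(-15) + 13·(-9) = 120 - 45 - 117 = -42
|p| = √((-10)² + 3² + 13²) = √278 ≈ 16.67
|q| = √((-12)² + (-15)² + (-9)²) = √450 ≈ 21.21
cos θ = (p·q)/(|p||q|) = -42/(16.67·21.21) ≈ -0.1187
θ = arccos(-0.1187) ≈ 96.82°

96.82°
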